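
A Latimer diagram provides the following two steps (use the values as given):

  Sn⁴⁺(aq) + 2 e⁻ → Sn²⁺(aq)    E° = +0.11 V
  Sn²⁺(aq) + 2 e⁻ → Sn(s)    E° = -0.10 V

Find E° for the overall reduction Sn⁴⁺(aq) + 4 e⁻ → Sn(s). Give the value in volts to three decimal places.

+0.005 V

Standard free energies of sequential steps add: ΔG°₃ = ΔG°₁ + ΔG°₂, so n₃E°₃ = n₁E°₁ + n₂E°₂.
E°₃ = (2×+0.11 + 2×-0.10) / 4 = (+0.020) / 4 = +0.005 V.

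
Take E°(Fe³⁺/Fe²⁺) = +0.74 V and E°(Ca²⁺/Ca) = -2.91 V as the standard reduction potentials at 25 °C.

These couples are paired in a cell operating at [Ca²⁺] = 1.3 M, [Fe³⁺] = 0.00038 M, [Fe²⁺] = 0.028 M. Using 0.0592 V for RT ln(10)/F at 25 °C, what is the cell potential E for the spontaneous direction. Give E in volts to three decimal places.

Fe³⁺/Fe²⁺ is the cathode (higher E°), Ca²⁺/Ca the anode: E°cell = +0.74 − (-2.91) = +3.65 V, n = 2.
Overall: 2 Fe³⁺(aq) + Ca(s) → 2 Fe²⁺(aq) + Ca²⁺(aq)
Q = [Fe²⁺]^2·[Ca²⁺] / ([Fe³⁺]^2); log Q = 3.849.
E = E° − (0.0592/n) log Q = +3.65 − (0.0592/2)(3.849) = +3.536 V.

+3.536 V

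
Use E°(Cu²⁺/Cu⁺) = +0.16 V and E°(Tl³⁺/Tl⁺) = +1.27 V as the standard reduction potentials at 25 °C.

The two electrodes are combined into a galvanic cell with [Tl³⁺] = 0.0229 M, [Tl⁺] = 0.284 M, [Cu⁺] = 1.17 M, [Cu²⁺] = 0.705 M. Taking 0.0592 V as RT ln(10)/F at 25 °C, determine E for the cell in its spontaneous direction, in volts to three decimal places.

+1.091 V

Tl³⁺/Tl⁺ is the cathode (higher E°), Cu²⁺/Cu⁺ the anode: E°cell = +1.27 − (+0.16) = +1.11 V, n = 2.
Overall: Tl³⁺(aq) + 2 Cu⁺(aq) → Tl⁺(aq) + 2 Cu²⁺(aq)
Q = [Tl⁺]·[Cu²⁺]^2 / ([Tl³⁺]·[Cu⁺]^2); log Q = 0.653.
E = E° − (0.0592/n) log Q = +1.11 − (0.0592/2)(0.653) = +1.091 V.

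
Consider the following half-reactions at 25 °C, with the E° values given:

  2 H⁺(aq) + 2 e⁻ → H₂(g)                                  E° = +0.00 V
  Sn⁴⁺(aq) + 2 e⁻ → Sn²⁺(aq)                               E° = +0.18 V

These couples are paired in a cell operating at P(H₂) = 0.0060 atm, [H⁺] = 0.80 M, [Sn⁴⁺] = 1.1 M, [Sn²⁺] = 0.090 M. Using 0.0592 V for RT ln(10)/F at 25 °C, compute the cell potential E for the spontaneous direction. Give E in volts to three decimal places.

+0.152 V

Sn⁴⁺/Sn²⁺ is the cathode (higher E°), H⁺/H₂ the anode: E°cell = +0.18 − (+0.00) = +0.18 V, n = 2.
Overall: Sn⁴⁺(aq) + H₂(g) → Sn²⁺(aq) + 2 H⁺(aq)
Q = [Sn²⁺]·[H⁺]^2 / ([Sn⁴⁺]·P(H₂)); log Q = 0.941.
E = E° − (0.0592/n) log Q = +0.18 − (0.0592/2)(0.941) = +0.152 V.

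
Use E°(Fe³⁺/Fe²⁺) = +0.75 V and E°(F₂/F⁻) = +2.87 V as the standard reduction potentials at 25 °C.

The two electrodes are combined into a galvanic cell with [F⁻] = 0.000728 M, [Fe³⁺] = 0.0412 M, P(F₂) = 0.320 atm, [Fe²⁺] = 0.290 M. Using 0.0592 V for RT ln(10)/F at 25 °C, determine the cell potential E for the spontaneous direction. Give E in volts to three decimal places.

+2.341 V

F₂/F⁻ is the cathode (higher E°), Fe³⁺/Fe²⁺ the anode: E°cell = +2.87 − (+0.75) = +2.12 V, n = 2.
Overall: F₂(g) + 2 Fe²⁺(aq) → 2 F⁻(aq) + 2 Fe³⁺(aq)
Q = [F⁻]^2·[Fe³⁺]^2 / (P(F₂)·[Fe²⁺]^2); log Q = -7.476.
E = E° − (0.0592/n) log Q = +2.12 − (0.0592/2)(-7.476) = +2.341 V.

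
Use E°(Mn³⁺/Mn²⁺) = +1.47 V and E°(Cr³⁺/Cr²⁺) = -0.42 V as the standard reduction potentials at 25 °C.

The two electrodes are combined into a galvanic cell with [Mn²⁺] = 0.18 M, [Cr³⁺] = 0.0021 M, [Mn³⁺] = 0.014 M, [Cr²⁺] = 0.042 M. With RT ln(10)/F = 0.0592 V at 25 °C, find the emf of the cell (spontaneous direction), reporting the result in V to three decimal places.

+1.901 V

Mn³⁺/Mn²⁺ is the cathode (higher E°), Cr³⁺/Cr²⁺ the anode: E°cell = +1.47 − (-0.42) = +1.89 V, n = 1.
Overall: Mn³⁺(aq) + Cr²⁺(aq) → Mn²⁺(aq) + Cr³⁺(aq)
Q = [Mn²⁺]·[Cr³⁺] / ([Mn³⁺]·[Cr²⁺]); log Q = -0.192.
E = E° − (0.0592/n) log Q = +1.89 − (0.0592/1)(-0.192) = +1.901 V.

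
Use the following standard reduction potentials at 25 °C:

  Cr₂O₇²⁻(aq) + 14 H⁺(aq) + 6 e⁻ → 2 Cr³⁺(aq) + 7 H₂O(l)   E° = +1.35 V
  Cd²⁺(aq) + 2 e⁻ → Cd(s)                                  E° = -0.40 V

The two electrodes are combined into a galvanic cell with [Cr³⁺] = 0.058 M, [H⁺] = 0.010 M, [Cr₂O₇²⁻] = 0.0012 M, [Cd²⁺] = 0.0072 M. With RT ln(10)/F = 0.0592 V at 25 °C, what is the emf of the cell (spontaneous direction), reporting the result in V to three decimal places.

+1.533 V

Cr₂O₇²⁻/Cr³⁺ is the cathode (higher E°), Cd²⁺/Cd the anode: E°cell = +1.35 − (-0.40) = +1.75 V, n = 6.
Overall: Cr₂O₇²⁻(aq) + 14 H⁺(aq) + 3 Cd(s) → 2 Cr³⁺(aq) + 7 H₂O(l) + 3 Cd²⁺(aq)
Q = [Cr³⁺]^2·[Cd²⁺]^3 / ([Cr₂O₇²⁻]·[H⁺]^14); log Q = 22.020.
E = E° − (0.0592/n) log Q = +1.75 − (0.0592/6)(22.020) = +1.533 V.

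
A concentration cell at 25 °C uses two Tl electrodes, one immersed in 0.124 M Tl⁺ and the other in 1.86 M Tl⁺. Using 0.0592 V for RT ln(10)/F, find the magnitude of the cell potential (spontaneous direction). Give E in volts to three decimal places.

For a concentration cell E°cell = 0. The 1.86 M side is the cathode (reduction is favoured where [Tl⁺] is higher).
With n = 1, E = −(0.0592/1) log([Tl⁺]ₐₙ/[Tl⁺]꜀ₐₜ) = −(0.0592/1) log(0.124/1.86) = −(0.0592/1)(-1.176) = +0.070 V.

+0.070 V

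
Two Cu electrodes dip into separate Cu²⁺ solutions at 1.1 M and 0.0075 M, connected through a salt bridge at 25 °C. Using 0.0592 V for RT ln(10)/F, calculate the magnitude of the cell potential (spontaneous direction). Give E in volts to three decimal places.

+0.064 V

For a concentration cell E°cell = 0. The 1.1 M side is the cathode (reduction is favoured where [Cu²⁺] is higher).
With n = 2, E = −(0.0592/2) log([Cu²⁺]ₐₙ/[Cu²⁺]꜀ₐₜ) = −(0.0592/2) log(0.0075/1.1) = −(0.0592/2)(-2.166) = +0.064 V.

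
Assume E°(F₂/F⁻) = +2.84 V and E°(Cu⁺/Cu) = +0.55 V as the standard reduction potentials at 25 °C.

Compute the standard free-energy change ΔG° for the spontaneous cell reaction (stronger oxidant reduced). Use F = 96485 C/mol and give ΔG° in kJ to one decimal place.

F₂/F⁻ (E° = +2.84 V) is the cathode; Cu⁺/Cu (E° = +0.55 V) is the anode, so E°cell = +2.29 V.
Balancing electrons gives n = 2 (lcm of 2 and 1).
ΔG° = −nFE° = −(2)(96485)(+2.29) = -441,901 J = -441.9 kJ.

-441.9 kJ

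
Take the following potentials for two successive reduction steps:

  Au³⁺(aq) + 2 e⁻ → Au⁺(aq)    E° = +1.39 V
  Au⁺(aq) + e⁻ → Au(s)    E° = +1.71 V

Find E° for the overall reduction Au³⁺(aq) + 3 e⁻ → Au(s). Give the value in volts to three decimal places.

+1.497 V

Adding the free-energy changes (−nFE°) of the two steps gives −n₃FE°₃ = −n₁FE°₁ − n₂FE°₂.
E°₃ = (2×+1.39 + 1×+1.71) / 3 = (+4.490) / 3 = +1.497 V.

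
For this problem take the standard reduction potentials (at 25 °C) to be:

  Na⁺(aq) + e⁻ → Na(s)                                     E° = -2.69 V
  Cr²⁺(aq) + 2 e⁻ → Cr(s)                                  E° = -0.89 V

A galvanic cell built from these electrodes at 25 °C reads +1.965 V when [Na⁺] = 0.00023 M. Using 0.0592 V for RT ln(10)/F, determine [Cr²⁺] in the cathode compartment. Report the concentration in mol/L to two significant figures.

Cr²⁺/Cr is the cathode, Na⁺/Na the anode: E°cell = +1.80 V, n = 2.
Overall reaction: Cr²⁺(aq) + 2 Na(s) → Cr(s) + 2 Na⁺(aq); Q = [Na⁺]^2/[Cr²⁺]^1.
From E = E° − (0.0592/n) log Q: log Q = (E° − E)·n/0.0592 = (+1.80 − (+1.965))·2/0.0592 = -5.5743.
So 1·log[Cr²⁺] = 2·log(0.00023) − log Q = -7.2765 − (-5.5743) = -1.7022; [Cr²⁺] = 10^(-1.7022) ≈ 0.020 M.

0.020 M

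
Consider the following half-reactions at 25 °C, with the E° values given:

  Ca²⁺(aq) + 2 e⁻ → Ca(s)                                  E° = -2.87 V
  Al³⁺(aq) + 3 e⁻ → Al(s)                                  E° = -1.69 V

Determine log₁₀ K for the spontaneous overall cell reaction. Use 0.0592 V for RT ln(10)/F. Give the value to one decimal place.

119.6

Cathode: Al³⁺/Al; anode: Ca²⁺/Ca. E°cell = +1.18 V, n = 6.
log K = nE°cell / 0.0592 = (6)(+1.18) / 0.0592 = 119.6.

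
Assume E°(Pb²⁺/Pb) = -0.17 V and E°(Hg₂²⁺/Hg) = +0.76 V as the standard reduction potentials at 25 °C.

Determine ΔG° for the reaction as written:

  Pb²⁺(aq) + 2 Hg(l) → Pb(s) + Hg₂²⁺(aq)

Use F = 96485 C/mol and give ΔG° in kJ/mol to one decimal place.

+179.5 kJ/mol

As written, Pb²⁺/Pb is reduced (cathode) and Hg₂²⁺/Hg is oxidised (anode), so E°cell = (-0.17) − (+0.76) = -0.93 V.
Balancing electrons gives n = 2.
ΔG° = −nFE° = −(2)(96485)(-0.93) = 179,462 J = +179.5 kJ/mol.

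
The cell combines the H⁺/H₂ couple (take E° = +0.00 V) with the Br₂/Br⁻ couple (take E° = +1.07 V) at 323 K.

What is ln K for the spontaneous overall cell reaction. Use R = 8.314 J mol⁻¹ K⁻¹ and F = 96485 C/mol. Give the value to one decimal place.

76.9

Cathode: Br₂/Br⁻; anode: H⁺/H₂. E°cell = (+1.07) − (+0.00) = +1.07 V, with n = 2.
ΔG° = −nFE° = −RT ln K, so ln K = nFE°/(RT) = (2)(96485)(+1.07) / ((8.314)(323)) = 76.888.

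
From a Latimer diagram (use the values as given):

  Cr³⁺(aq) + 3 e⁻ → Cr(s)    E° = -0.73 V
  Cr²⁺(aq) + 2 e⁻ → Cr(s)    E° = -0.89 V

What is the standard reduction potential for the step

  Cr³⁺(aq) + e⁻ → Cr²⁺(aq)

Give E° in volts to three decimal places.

-0.410 V

Sequential free energies add, so n₃E°₃ = n₁E°₁ + n₂E°₂.
With n₃ = 3, and the known step contributing 2×(-0.89) V, the unknown satisfies 1·E° = 3×(-0.73) − 2×(-0.89) = -0.410.
E° = -0.410 / 1 = -0.410 V.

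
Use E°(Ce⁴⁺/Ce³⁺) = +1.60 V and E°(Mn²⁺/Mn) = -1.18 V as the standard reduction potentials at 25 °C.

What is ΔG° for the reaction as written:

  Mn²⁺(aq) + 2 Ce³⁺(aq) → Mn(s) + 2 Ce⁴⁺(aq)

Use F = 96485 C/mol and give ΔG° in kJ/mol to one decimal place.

As written, Mn²⁺/Mn is reduced (cathode) and Ce⁴⁺/Ce³⁺ is oxidised (anode), so E°cell = (-1.18) − (+1.60) = -2.78 V.
Balancing electrons gives n = 2.
ΔG° = −nFE° = −(2)(96485)(-2.78) = 536,457 J = +536.5 kJ/mol.

+536.5 kJ/mol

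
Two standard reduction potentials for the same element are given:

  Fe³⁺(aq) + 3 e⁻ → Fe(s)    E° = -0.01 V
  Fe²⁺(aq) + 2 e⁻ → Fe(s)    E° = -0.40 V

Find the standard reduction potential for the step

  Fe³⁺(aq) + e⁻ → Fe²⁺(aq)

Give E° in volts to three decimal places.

+0.770 V

Sequential free energies add, so n₃E°₃ = n₁E°₁ + n₂E°₂.
With n₃ = 3, and the known step contributing 2×(-0.40) V, the unknown satisfies 1·E° = 3×(-0.01) − 2×(-0.40) = +0.770.
E° = +0.770 / 1 = +0.770 V.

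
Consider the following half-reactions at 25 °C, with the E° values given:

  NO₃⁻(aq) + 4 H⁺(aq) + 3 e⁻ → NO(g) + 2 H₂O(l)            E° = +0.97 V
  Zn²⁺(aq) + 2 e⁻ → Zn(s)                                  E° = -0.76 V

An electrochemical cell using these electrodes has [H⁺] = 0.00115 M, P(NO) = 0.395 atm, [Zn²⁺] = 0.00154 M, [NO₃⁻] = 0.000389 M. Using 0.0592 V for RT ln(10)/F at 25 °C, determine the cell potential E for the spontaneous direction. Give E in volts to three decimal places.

NO₃⁻/NO is the cathode (higher E°), Zn²⁺/Zn the anode: E°cell = +0.97 − (-0.76) = +1.73 V, n = 6.
Overall: 2 NO₃⁻(aq) + 8 H⁺(aq) + 3 Zn(s) → 2 NO(g) + 4 H₂O(l) + 3 Zn²⁺(aq)
Q = P(NO)^2·[Zn²⁺]^3 / ([NO₃⁻]^2·[H⁺]^8); log Q = 21.090.
E = E° − (0.0592/n) log Q = +1.73 − (0.0592/6)(21.090) = +1.522 V.

+1.522 V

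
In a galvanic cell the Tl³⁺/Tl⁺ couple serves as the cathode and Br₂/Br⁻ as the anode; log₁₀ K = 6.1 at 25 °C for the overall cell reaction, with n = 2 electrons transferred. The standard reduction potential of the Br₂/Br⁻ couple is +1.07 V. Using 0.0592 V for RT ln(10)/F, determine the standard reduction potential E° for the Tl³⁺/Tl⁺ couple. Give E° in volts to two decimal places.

E°cell = (0.0592/n)·log K = (0.0592/2)(6.1) = +0.181 V.
Since Tl³⁺/Tl⁺ is the cathode and Br₂/Br⁻ the anode, E°cell = E°(Tl³⁺/Tl⁺) − E°(Br₂/Br⁻).
So E°(Tl³⁺/Tl⁺) = E°cell + E°(Br₂/Br⁻) = +0.181 + (+1.07) = +1.25 V.

+1.25 V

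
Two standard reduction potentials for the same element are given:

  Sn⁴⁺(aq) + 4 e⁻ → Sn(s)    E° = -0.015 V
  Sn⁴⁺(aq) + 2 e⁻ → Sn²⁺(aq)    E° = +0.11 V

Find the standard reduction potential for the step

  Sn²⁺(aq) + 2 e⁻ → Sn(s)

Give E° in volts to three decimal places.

Sequential free energies add, so n₃E°₃ = n₁E°₁ + n₂E°₂.
With n₃ = 4, and the known step contributing 2×(+0.11) V, the unknown satisfies 2·E° = 4×(-0.015) − 2×(+0.11) = -0.280.
E° = -0.280 / 2 = -0.140 V.

-0.140 V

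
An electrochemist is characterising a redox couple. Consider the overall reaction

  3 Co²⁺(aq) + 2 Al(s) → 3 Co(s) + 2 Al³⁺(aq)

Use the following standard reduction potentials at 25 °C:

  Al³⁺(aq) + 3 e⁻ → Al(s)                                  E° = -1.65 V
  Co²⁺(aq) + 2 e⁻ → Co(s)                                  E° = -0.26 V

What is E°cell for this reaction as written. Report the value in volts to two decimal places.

+1.39 V

The Co²⁺/Co couple has the higher reduction potential, so it is the cathode; Al³⁺/Al is oxidised at the anode.
E°cell = E°(cathode) − E°(anode) = (-0.26) − (-1.65) = +1.39 V.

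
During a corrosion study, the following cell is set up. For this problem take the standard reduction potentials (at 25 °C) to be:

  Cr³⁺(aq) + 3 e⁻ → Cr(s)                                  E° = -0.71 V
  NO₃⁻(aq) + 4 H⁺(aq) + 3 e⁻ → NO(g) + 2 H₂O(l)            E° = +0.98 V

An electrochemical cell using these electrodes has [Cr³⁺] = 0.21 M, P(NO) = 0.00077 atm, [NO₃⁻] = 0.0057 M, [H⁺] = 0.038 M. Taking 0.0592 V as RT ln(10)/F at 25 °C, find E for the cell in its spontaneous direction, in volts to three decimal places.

+1.608 V

NO₃⁻/NO is the cathode (higher E°), Cr³⁺/Cr the anode: E°cell = +0.98 − (-0.71) = +1.69 V, n = 3.
Overall: NO₃⁻(aq) + 4 H⁺(aq) + Cr(s) → NO(g) + 2 H₂O(l) + Cr³⁺(aq)
Q = P(NO)·[Cr³⁺] / ([NO₃⁻]·[H⁺]^4); log Q = 4.134.
E = E° − (0.0592/n) log Q = +1.69 − (0.0592/3)(4.134) = +1.608 V.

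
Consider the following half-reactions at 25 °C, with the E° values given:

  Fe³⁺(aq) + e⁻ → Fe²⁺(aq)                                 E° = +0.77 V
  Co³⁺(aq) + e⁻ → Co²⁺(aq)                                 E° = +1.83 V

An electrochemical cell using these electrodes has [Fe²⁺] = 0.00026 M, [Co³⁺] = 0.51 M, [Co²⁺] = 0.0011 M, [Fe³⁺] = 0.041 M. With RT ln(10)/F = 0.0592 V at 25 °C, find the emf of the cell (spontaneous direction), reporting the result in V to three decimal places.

Co³⁺/Co²⁺ is the cathode (higher E°), Fe³⁺/Fe²⁺ the anode: E°cell = +1.83 − (+0.77) = +1.06 V, n = 1.
Overall: Co³⁺(aq) + Fe²⁺(aq) → Co²⁺(aq) + Fe³⁺(aq)
Q = [Co²⁺]·[Fe³⁺] / ([Co³⁺]·[Fe²⁺]); log Q = -0.468.
E = E° − (0.0592/n) log Q = +1.06 − (0.0592/1)(-0.468) = +1.088 V.

+1.088 V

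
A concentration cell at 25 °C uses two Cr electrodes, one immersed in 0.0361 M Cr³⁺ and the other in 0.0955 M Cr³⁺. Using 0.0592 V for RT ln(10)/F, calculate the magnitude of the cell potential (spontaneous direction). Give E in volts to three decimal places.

For a concentration cell E°cell = 0. The 0.0955 M side is the cathode (reduction is favoured where [Cr³⁺] is higher).
With n = 3, E = −(0.0592/3) log([Cr³⁺]ₐₙ/[Cr³⁺]꜀ₐₜ) = −(0.0592/3) log(0.0361/0.0955) = −(0.0592/3)(-0.422) = +0.008 V.

+0.008 V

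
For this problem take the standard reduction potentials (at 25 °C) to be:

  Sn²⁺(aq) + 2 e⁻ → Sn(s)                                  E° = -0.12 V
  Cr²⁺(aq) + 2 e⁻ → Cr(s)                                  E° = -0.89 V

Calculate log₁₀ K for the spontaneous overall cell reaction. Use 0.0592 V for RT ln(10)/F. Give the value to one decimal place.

Cathode: Sn²⁺/Sn; anode: Cr²⁺/Cr. E°cell = +0.77 V, n = 2.
log K = nE°cell / 0.0592 = (2)(+0.77) / 0.0592 = 26.0.

26.0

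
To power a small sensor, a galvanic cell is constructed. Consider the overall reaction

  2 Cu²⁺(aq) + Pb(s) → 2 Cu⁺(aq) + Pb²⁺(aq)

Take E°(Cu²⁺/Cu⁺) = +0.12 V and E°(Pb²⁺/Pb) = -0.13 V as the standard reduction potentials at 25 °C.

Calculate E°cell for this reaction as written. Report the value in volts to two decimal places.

The Cu²⁺/Cu⁺ couple has the higher reduction potential, so it is the cathode; Pb²⁺/Pb is oxidised at the anode.
E°cell = E°(cathode) − E°(anode) = (+0.12) − (-0.13) = +0.25 V.

+0.25 V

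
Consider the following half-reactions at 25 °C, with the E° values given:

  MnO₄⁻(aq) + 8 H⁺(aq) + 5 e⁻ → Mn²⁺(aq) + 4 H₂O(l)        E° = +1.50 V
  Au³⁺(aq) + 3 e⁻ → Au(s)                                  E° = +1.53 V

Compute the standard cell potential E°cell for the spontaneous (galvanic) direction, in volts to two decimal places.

+0.03 V

The Au³⁺/Au couple has the higher reduction potential, so it is the cathode; MnO₄⁻/Mn²⁺ is oxidised at the anode.
E°cell = E°(cathode) − E°(anode) = (+1.53) − (+1.50) = +0.03 V.
Since E°cell > 0, the reaction is spontaneous under standard conditions.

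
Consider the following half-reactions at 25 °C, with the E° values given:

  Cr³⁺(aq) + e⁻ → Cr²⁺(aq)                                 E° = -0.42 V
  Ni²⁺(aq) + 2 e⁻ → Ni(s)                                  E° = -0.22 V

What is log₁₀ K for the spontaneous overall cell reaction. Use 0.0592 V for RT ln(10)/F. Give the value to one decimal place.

Cathode: Ni²⁺/Ni; anode: Cr³⁺/Cr²⁺. E°cell = +0.20 V, n = 2.
log K = nE°cell / 0.0592 = (2)(+0.20) / 0.0592 = 6.8.

6.8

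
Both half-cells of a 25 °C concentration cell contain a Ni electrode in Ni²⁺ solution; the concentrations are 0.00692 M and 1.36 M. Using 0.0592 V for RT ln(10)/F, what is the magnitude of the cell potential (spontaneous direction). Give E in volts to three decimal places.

+0.068 V

For a concentration cell E°cell = 0. The 1.36 M side is the cathode (reduction is favoured where [Ni²⁺] is higher).
With n = 2, E = −(0.0592/2) log([Ni²⁺]ₐₙ/[Ni²⁺]꜀ₐₜ) = −(0.0592/2) log(0.00692/1.36) = −(0.0592/2)(-2.293) = +0.068 V.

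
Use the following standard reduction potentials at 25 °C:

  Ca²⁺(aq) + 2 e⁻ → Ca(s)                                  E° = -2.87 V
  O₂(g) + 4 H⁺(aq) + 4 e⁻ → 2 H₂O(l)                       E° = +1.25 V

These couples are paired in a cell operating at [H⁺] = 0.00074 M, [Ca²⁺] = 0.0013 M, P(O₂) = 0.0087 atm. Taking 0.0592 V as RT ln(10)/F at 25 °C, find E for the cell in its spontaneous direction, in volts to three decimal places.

+3.990 V

O₂/H₂O is the cathode (higher E°), Ca²⁺/Ca the anode: E°cell = +1.25 − (-2.87) = +4.12 V, n = 4.
Overall: O₂(g) + 4 H⁺(aq) + 2 Ca(s) → 2 H₂O(l) + 2 Ca²⁺(aq)
Q = [Ca²⁺]^2 / (P(O₂)·[H⁺]^4); log Q = 8.811.
E = E° − (0.0592/n) log Q = +4.12 − (0.0592/4)(8.811) = +3.990 V.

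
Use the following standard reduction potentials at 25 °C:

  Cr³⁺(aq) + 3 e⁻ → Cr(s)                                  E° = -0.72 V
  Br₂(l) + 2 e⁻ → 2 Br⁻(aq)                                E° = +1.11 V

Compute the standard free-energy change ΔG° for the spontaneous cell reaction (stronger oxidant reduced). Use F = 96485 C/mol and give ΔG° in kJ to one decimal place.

Br₂/Br⁻ (E° = +1.11 V) is the cathode; Cr³⁺/Cr (E° = -0.72 V) is the anode, so E°cell = +1.83 V.
Balancing electrons gives n = 6 (lcm of 2 and 3).
ΔG° = −nFE° = −(6)(96485)(+1.83) = -1,059,405 J = -1059.4 kJ.

-1059.4 kJ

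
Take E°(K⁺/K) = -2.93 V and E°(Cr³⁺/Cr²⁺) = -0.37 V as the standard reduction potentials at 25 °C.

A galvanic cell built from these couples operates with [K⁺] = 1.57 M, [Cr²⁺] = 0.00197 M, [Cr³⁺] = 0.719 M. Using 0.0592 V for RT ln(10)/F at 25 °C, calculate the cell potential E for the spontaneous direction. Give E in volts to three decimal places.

+2.700 V

Cr³⁺/Cr²⁺ is the cathode (higher E°), K⁺/K the anode: E°cell = -0.37 − (-2.93) = +2.56 V, n = 1.
Overall: Cr³⁺(aq) + K(s) → Cr²⁺(aq) + K⁺(aq)
Q = [Cr²⁺]·[K⁺] / ([Cr³⁺]); log Q = -2.366.
E = E° − (0.0592/n) log Q = +2.56 − (0.0592/1)(-2.366) = +2.700 V.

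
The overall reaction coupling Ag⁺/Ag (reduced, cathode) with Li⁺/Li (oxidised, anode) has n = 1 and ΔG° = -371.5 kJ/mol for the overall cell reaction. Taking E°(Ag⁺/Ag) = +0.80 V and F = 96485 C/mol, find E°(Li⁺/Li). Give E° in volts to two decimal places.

E°cell = −ΔG°/(nF) = −(-371.5×10³)/((1)(96485)) = +3.850 V.
Since Ag⁺/Ag is the cathode and Li⁺/Li the anode, E°cell = E°(Ag⁺/Ag) − E°(Li⁺/Li).
So E°(Li⁺/Li) = E°(Ag⁺/Ag) − E°cell = (+0.80) − (+3.850) = -3.05 V.

-3.05 V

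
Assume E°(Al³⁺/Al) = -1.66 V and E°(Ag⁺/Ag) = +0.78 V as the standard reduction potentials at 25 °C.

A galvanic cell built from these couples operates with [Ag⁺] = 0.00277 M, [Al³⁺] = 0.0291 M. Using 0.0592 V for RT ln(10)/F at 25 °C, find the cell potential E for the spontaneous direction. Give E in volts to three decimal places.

Ag⁺/Ag is the cathode (higher E°), Al³⁺/Al the anode: E°cell = +0.78 − (-1.66) = +2.44 V, n = 3.
Overall: 3 Ag⁺(aq) + Al(s) → 3 Ag(s) + Al³⁺(aq)
Q = [Al³⁺] / ([Ag⁺]^3); log Q = 6.136.
E = E° − (0.0592/n) log Q = +2.44 − (0.0592/3)(6.136) = +2.319 V.

+2.319 V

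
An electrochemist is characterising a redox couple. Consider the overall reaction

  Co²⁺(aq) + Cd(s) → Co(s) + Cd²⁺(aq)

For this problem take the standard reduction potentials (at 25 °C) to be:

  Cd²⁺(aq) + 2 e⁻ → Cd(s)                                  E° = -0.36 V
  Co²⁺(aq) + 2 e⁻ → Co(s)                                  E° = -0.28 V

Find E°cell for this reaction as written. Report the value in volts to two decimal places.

+0.08 V

The Co²⁺/Co couple has the higher reduction potential, so it is the cathode; Cd²⁺/Cd is oxidised at the anode.
E°cell = E°(cathode) − E°(anode) = (-0.28) − (-0.36) = +0.08 V.
Since E°cell > 0, the reaction is spontaneous under standard conditions.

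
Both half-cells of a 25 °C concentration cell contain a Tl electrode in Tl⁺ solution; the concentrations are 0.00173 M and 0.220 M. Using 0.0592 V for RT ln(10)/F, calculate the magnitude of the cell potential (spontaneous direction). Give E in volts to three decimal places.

+0.125 V

For a concentration cell E°cell = 0. The 0.220 M side is the cathode (reduction is favoured where [Tl⁺] is higher).
With n = 1, E = −(0.0592/1) log([Tl⁺]ₐₙ/[Tl⁺]꜀ₐₜ) = −(0.0592/1) log(0.00173/0.22) = −(0.0592/1)(-2.104) = +0.125 V.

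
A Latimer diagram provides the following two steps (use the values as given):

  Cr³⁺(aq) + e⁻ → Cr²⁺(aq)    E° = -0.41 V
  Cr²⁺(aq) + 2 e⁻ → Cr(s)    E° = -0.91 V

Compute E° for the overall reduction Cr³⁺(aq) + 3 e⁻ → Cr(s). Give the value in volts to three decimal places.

-0.743 V

Standard free energies of sequential steps add: ΔG°₃ = ΔG°₁ + ΔG°₂, so n₃E°₃ = n₁E°₁ + n₂E°₂.
E°₃ = (1×-0.41 + 2×-0.91) / 3 = (-2.230) / 3 = -0.743 V.
Simply averaging or adding the two E° values would be wrong; the electron-weighted sum is required.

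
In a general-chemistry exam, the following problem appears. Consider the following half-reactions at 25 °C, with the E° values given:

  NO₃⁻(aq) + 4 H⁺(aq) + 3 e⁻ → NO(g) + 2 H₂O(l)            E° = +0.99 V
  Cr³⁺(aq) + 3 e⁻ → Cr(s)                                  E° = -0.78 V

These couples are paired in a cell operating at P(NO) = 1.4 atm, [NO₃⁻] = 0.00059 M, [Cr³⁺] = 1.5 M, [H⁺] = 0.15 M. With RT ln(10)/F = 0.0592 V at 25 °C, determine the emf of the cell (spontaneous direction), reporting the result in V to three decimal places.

+1.635 V

NO₃⁻/NO is the cathode (higher E°), Cr³⁺/Cr the anode: E°cell = +0.99 − (-0.78) = +1.77 V, n = 3.
Overall: NO₃⁻(aq) + 4 H⁺(aq) + Cr(s) → NO(g) + 2 H₂O(l) + Cr³⁺(aq)
Q = P(NO)·[Cr³⁺] / ([NO₃⁻]·[H⁺]^4); log Q = 6.847.
E = E° − (0.0592/n) log Q = +1.77 − (0.0592/3)(6.847) = +1.635 V.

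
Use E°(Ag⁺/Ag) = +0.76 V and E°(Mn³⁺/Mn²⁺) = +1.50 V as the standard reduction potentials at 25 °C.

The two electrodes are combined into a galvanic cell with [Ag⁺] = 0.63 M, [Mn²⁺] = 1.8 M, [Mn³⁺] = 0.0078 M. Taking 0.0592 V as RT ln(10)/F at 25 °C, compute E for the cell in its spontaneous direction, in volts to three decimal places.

+0.612 V

Mn³⁺/Mn²⁺ is the cathode (higher E°), Ag⁺/Ag the anode: E°cell = +1.50 − (+0.76) = +0.74 V, n = 1.
Overall: Mn³⁺(aq) + Ag(s) → Mn²⁺(aq) + Ag⁺(aq)
Q = [Mn²⁺]·[Ag⁺] / ([Mn³⁺]); log Q = 2.163.
E = E° − (0.0592/n) log Q = +0.74 − (0.0592/1)(2.163) = +0.612 V.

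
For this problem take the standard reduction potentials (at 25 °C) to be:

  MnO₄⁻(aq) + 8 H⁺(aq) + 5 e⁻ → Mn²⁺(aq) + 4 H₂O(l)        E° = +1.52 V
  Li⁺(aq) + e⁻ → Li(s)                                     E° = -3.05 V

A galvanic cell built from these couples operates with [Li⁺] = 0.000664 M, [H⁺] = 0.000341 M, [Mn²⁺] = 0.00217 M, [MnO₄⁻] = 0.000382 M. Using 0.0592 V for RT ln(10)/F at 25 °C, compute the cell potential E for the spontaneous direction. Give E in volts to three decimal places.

+4.421 V

MnO₄⁻/Mn²⁺ is the cathode (higher E°), Li⁺/Li the anode: E°cell = +1.52 − (-3.05) = +4.57 V, n = 5.
Overall: MnO₄⁻(aq) + 8 H⁺(aq) + 5 Li(s) → Mn²⁺(aq) + 4 H₂O(l) + 5 Li⁺(aq)
Q = [Mn²⁺]·[Li⁺]^5 / ([MnO₄⁻]·[H⁺]^8); log Q = 12.603.
E = E° − (0.0592/n) log Q = +4.57 − (0.0592/5)(12.603) = +4.421 V.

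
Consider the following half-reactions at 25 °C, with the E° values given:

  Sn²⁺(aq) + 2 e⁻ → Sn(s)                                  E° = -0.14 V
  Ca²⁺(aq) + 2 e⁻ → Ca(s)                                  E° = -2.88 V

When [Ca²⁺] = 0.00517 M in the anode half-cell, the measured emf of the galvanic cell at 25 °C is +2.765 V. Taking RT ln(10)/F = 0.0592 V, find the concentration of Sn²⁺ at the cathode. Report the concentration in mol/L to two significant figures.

Sn²⁺/Sn is the cathode, Ca²⁺/Ca the anode: E°cell = +2.74 V, n = 2.
Overall reaction: Sn²⁺(aq) + Ca(s) → Sn(s) + Ca²⁺(aq); Q = [Ca²⁺]^1/[Sn²⁺]^1.
From E = E° − (0.0592/n) log Q: log Q = (E° − E)·n/0.0592 = (+2.74 − (+2.765))·2/0.0592 = -0.8446.
So 1·log[Sn²⁺] = 1·log(0.00517) − log Q = -2.2865 − (-0.8446) = -1.4419; [Sn²⁺] = 10^(-1.4419) ≈ 0.036 M.

0.036 M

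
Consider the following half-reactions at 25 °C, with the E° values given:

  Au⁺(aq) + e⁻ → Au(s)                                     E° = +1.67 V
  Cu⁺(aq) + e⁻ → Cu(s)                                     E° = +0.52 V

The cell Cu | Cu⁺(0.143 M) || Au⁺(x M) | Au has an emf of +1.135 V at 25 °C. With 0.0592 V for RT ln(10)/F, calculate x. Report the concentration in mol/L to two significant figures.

Au⁺/Au is the cathode, Cu⁺/Cu the anode: E°cell = +1.15 V, n = 1.
Overall reaction: Au⁺(aq) + Cu(s) → Au(s) + Cu⁺(aq); Q = [Cu⁺]^1/[Au⁺]^1.
From E = E° − (0.0592/n) log Q: log Q = (E° − E)·n/0.0592 = (+1.15 − (+1.135))·1/0.0592 = 0.2534.
So 1·log[Au⁺] = 1·log(0.143) − log Q = -0.8447 − (0.2534) = -1.0981; [Au⁺] = 10^(-1.0981) ≈ 0.080 M.

0.080 M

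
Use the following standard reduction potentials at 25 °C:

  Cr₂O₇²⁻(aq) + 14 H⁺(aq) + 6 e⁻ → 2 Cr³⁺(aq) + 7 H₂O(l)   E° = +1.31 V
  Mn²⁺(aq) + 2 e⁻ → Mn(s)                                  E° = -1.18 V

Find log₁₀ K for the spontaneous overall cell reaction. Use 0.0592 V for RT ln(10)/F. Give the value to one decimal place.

Cathode: Cr₂O₇²⁻/Cr³⁺; anode: Mn²⁺/Mn. E°cell = +2.49 V, n = 6.
log K = nE°cell / 0.0592 = (6)(+2.49) / 0.0592 = 252.4.

252.4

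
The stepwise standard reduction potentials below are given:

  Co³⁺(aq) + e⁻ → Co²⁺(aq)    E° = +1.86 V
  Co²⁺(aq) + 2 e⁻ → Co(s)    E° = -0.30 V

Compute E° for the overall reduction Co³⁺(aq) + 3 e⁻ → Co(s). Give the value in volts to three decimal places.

+0.420 V

Since ΔG° = −nFE° is additive over sequential reductions, n₃E°₃ = n₁E°₁ + n₂E°₂.
E°₃ = (1×+1.86 + 2×-0.30) / 3 = (+1.260) / 3 = +0.420 V.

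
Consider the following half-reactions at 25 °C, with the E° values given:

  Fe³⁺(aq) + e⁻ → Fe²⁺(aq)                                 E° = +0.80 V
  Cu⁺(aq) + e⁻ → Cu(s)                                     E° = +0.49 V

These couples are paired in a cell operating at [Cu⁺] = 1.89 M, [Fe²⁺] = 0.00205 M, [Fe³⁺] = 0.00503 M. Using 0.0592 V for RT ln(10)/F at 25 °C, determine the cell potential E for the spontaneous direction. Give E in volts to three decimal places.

+0.317 V

Fe³⁺/Fe²⁺ is the cathode (higher E°), Cu⁺/Cu the anode: E°cell = +0.80 − (+0.49) = +0.31 V, n = 1.
Overall: Fe³⁺(aq) + Cu(s) → Fe²⁺(aq) + Cu⁺(aq)
Q = [Fe²⁺]·[Cu⁺] / ([Fe³⁺]); log Q = -0.113.
E = E° − (0.0592/n) log Q = +0.31 − (0.0592/1)(-0.113) = +0.317 V.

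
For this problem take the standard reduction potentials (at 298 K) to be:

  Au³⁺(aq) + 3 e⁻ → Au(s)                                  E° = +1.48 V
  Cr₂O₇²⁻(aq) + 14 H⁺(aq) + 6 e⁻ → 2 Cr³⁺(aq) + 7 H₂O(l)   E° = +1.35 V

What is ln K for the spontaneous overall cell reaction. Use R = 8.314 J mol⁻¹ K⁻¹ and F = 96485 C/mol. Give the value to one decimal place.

Cathode: Au³⁺/Au; anode: Cr₂O₇²⁻/Cr³⁺. E°cell = (+1.48) − (+1.35) = +0.13 V, with n = 6.
ΔG° = −nFE° = −RT ln K, so ln K = nFE°/(RT) = (6)(96485)(+0.13) / ((8.314)(298)) = 30.376.

30.4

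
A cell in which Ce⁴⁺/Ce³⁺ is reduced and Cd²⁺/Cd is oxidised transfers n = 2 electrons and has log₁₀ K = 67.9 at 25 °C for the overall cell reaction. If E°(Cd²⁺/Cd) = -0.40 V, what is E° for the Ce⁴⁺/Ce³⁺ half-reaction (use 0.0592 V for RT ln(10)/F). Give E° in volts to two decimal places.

+1.61 V

E°cell = (0.0592/n)·log K = (0.0592/2)(67.9) = +2.010 V.
Since Ce⁴⁺/Ce³⁺ is the cathode and Cd²⁺/Cd the anode, E°cell = E°(Ce⁴⁺/Ce³⁺) − E°(Cd²⁺/Cd).
So E°(Ce⁴⁺/Ce³⁺) = E°cell + E°(Cd²⁺/Cd) = +2.010 + (-0.40) = +1.61 V.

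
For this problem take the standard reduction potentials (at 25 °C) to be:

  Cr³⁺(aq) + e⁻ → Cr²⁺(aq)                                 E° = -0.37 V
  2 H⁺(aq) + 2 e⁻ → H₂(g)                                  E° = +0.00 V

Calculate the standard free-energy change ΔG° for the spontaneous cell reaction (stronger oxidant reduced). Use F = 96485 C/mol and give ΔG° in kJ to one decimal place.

H⁺/H₂ (E° = +0.00 V) is the cathode; Cr³⁺/Cr²⁺ (E° = -0.37 V) is the anode, so E°cell = +0.37 V.
Balancing electrons gives n = 2 (lcm of 2 and 1).
ΔG° = −nFE° = −(2)(96485)(+0.37) = -71,399 J = -71.4 kJ.

-71.4 kJ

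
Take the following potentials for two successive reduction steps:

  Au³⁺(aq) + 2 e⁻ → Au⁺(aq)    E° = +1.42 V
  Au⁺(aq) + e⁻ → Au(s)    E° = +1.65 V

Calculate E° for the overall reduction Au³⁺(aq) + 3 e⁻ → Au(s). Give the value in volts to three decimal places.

+1.497 V

Adding the free-energy changes (−nFE°) of the two steps gives −n₃FE°₃ = −n₁FE°₁ − n₂FE°₂.
E°₃ = (2×+1.42 + 1×+1.65) / 3 = (+4.490) / 3 = +1.497 V.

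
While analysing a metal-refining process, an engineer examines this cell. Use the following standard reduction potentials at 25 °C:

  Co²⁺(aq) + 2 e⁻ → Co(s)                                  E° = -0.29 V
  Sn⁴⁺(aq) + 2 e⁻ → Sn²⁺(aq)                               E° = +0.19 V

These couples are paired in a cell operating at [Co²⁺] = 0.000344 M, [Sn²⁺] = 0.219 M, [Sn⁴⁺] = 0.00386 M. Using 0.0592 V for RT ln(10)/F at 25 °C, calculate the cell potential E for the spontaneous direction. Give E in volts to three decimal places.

Sn⁴⁺/Sn²⁺ is the cathode (higher E°), Co²⁺/Co the anode: E°cell = +0.19 − (-0.29) = +0.48 V, n = 2.
Overall: Sn⁴⁺(aq) + Co(s) → Sn²⁺(aq) + Co²⁺(aq)
Q = [Sn²⁺]·[Co²⁺] / ([Sn⁴⁺]); log Q = -1.710.
E = E° − (0.0592/n) log Q = +0.48 − (0.0592/2)(-1.710) = +0.531 V.

+0.531 V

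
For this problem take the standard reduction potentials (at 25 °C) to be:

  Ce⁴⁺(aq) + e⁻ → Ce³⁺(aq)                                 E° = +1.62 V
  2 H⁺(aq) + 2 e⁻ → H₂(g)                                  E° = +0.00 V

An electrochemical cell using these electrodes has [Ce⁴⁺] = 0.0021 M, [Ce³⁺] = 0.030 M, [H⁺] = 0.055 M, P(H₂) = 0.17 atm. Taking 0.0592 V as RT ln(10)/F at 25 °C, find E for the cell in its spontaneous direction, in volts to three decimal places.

+1.603 V

Ce⁴⁺/Ce³⁺ is the cathode (higher E°), H⁺/H₂ the anode: E°cell = +1.62 − (+0.00) = +1.62 V, n = 2.
Overall: 2 Ce⁴⁺(aq) + H₂(g) → 2 Ce³⁺(aq) + 2 H⁺(aq)
Q = [Ce³⁺]^2·[H⁺]^2 / ([Ce⁴⁺]^2·P(H₂)); log Q = 0.560.
E = E° − (0.0592/n) log Q = +1.62 − (0.0592/2)(0.560) = +1.603 V.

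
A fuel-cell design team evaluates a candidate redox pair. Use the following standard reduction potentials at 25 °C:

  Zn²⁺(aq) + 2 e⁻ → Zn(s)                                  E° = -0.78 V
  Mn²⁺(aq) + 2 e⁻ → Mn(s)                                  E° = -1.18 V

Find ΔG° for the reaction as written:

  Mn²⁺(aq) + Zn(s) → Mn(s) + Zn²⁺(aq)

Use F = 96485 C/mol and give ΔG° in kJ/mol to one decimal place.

+77.2 kJ/mol

As written, Mn²⁺/Mn is reduced (cathode) and Zn²⁺/Zn is oxidised (anode), so E°cell = (-1.18) − (-0.78) = -0.40 V.
Balancing electrons gives n = 2.
ΔG° = −nFE° = −(2)(96485)(-0.40) = 77,188 J = +77.2 kJ/mol.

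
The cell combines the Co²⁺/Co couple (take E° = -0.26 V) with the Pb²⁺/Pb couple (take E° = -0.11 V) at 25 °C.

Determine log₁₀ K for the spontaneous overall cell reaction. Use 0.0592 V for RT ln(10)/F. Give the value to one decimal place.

Cathode: Pb²⁺/Pb; anode: Co²⁺/Co. E°cell = +0.15 V, n = 2.
log K = nE°cell / 0.0592 = (2)(+0.15) / 0.0592 = 5.1.

5.1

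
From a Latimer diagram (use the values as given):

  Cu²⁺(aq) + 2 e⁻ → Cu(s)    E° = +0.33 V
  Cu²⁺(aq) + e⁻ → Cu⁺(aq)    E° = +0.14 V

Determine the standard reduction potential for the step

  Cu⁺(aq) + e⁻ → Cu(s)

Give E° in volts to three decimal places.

+0.520 V

Sequential free energies add, so n₃E°₃ = n₁E°₁ + n₂E°₂.
With n₃ = 2, and the known step contributing 1×(+0.14) V, the unknown satisfies 1·E° = 2×(+0.33) − 1×(+0.14) = +0.520.
E° = +0.520 / 1 = +0.520 V.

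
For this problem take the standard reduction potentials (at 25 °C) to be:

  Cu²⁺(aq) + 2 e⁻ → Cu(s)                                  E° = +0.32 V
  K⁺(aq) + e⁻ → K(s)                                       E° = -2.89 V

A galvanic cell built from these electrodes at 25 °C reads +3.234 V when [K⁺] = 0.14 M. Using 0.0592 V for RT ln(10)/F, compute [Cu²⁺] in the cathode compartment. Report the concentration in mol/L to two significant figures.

Cu²⁺/Cu is the cathode, K⁺/K the anode: E°cell = +3.21 V, n = 2.
Overall reaction: Cu²⁺(aq) + 2 K(s) → Cu(s) + 2 K⁺(aq); Q = [K⁺]^2/[Cu²⁺]^1.
From E = E° − (0.0592/n) log Q: log Q = (E° − E)·n/0.0592 = (+3.21 − (+3.234))·2/0.0592 = -0.8108.
So 1·log[Cu²⁺] = 2·log(0.14) − log Q = -1.7077 − (-0.8108) = -0.8969; [Cu²⁺] = 10^(-0.8969) ≈ 0.13 M.

0.13 M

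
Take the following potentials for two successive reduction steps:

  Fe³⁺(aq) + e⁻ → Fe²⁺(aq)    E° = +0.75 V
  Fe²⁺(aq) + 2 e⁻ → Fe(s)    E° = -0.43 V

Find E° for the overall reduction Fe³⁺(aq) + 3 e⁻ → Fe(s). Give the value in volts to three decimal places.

-0.037 V

Standard free energies of sequential steps add: ΔG°₃ = ΔG°₁ + ΔG°₂, so n₃E°₃ = n₁E°₁ + n₂E°₂.
E°₃ = (1×+0.75 + 2×-0.43) / 3 = (-0.110) / 3 = -0.037 V.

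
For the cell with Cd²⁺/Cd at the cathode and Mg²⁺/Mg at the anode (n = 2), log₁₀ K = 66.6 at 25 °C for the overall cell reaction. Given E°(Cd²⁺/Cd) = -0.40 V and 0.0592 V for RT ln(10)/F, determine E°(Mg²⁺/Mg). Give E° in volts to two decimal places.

-2.37 V

E°cell = (0.0592/n)·log K = (0.0592/2)(66.6) = +1.971 V.
Since Cd²⁺/Cd is the cathode and Mg²⁺/Mg the anode, E°cell = E°(Cd²⁺/Cd) − E°(Mg²⁺/Mg).
So E°(Mg²⁺/Mg) = E°(Cd²⁺/Cd) − E°cell = (-0.40) − (+1.971) = -2.37 V.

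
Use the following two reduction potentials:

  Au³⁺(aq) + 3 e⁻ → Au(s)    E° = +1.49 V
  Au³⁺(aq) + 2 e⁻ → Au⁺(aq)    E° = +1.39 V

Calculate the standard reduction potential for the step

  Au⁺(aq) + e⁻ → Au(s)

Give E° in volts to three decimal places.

+1.690 V

Sequential free energies add, so n₃E°₃ = n₁E°₁ + n₂E°₂.
With n₃ = 3, and the known step contributing 2×(+1.39) V, the unknown satisfies 1·E° = 3×(+1.49) − 2×(+1.39) = +1.690.
E° = +1.690 / 1 = +1.690 V.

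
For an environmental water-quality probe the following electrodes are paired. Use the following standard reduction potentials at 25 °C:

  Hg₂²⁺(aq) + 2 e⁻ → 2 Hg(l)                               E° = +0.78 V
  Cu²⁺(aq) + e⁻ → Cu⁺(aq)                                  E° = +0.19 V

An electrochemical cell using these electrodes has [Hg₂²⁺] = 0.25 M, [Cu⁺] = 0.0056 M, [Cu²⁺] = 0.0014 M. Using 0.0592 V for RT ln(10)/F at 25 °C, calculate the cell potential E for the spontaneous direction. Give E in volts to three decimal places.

+0.608 V

Hg₂²⁺/Hg is the cathode (higher E°), Cu²⁺/Cu⁺ the anode: E°cell = +0.78 − (+0.19) = +0.59 V, n = 2.
Overall: Hg₂²⁺(aq) + 2 Cu⁺(aq) → 2 Hg(l) + 2 Cu²⁺(aq)
Q = [Cu²⁺]^2 / ([Hg₂²⁺]·[Cu⁺]^2); log Q = -0.602.
E = E° − (0.0592/n) log Q = +0.59 − (0.0592/2)(-0.602) = +0.608 V.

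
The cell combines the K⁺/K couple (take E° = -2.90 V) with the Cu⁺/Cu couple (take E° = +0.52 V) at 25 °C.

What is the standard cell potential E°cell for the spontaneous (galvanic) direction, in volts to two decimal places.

The Cu⁺/Cu couple has the higher reduction potential, so it is the cathode; K⁺/K is oxidised at the anode.
E°cell = E°(cathode) − E°(anode) = (+0.52) − (-2.90) = +3.42 V.
Since E°cell > 0, the reaction is spontaneous under standard conditions.

+3.42 V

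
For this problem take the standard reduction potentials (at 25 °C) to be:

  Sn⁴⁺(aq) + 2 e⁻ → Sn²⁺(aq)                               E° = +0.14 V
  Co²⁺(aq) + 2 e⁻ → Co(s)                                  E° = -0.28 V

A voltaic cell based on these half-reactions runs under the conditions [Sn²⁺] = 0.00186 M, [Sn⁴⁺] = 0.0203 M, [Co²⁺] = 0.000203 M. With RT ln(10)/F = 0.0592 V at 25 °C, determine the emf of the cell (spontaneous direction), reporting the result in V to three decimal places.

+0.560 V

Sn⁴⁺/Sn²⁺ is the cathode (higher E°), Co²⁺/Co the anode: E°cell = +0.14 − (-0.28) = +0.42 V, n = 2.
Overall: Sn⁴⁺(aq) + Co(s) → Sn²⁺(aq) + Co²⁺(aq)
Q = [Sn²⁺]·[Co²⁺] / ([Sn⁴⁺]); log Q = -4.730.
E = E° − (0.0592/n) log Q = +0.42 − (0.0592/2)(-4.730) = +0.560 V.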